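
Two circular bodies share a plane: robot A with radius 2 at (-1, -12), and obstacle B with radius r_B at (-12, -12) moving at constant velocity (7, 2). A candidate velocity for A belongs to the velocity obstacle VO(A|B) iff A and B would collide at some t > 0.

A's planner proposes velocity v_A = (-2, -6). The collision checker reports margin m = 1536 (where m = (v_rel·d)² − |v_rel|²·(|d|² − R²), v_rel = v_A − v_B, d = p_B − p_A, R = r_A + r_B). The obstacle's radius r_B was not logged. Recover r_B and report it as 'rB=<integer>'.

m = 1536
d = (-11, 0);  v_rel = (-9, -8),  |v_rel|² = 145
v_rel×d = (-9)·(0) − (-8)·(-11) = -88
since m = R²·145 − (-88)²:  R² = (7744 + 1536) / 145 = 64
R = √64 = 8  ⇒  r_B = 8 − 2 = 6

rB=6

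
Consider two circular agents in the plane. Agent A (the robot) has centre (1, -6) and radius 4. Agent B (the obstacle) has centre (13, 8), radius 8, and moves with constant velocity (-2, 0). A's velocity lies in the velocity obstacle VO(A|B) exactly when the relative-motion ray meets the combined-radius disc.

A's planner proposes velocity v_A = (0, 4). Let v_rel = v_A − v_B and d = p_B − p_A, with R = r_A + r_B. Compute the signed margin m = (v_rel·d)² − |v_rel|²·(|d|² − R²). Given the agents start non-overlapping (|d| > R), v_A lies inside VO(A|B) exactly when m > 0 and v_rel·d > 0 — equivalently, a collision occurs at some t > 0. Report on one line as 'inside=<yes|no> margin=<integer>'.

d = (12, 14),  |d|² = 340;  R = 4+8 = 12,  c = 340−12² = 196
v_rel = (2, 4),  |v_rel|² = 20;  v_rel·d = (2)·(12) + (4)·(14) = 80
20·t² − 160·t + 196 = 0  ⇒  m = 80² − 20·196 = 2480
m = 2480 > 0,  v_rel·d = 80 > 0  ⇒  inside

inside=yes margin=2480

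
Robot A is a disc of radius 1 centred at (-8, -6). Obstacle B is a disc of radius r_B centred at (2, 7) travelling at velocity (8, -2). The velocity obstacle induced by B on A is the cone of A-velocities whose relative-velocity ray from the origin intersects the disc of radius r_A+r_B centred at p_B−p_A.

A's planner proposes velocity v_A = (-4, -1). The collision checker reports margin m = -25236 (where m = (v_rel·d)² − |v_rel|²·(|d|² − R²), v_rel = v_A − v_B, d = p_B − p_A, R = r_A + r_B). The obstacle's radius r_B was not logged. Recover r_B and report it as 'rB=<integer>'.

m = -25236
d = (10, 13);  v_rel = (-12, 1),  |v_rel|² = 145
v_rel×d = (-12)·(13) − (1)·(10) = -166
since m = R²·145 − (-166)²:  R² = (27556 + -25236) / 145 = 16
R = √16 = 4  ⇒  r_B = 4 − 1 = 3

rB=3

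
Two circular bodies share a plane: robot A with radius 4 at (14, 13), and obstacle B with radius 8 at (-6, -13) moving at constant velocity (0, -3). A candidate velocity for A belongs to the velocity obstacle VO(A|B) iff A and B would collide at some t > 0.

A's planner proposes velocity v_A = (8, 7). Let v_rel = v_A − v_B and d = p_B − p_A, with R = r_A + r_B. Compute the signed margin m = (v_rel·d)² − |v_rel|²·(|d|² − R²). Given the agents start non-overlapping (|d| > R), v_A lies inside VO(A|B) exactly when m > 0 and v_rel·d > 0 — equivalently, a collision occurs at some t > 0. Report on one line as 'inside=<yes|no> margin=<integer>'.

d = (-20, -26),  |d|² = 1076;  R = 4+8 = 12,  c = 1076−12² = 932
v_rel = (8, 10),  |v_rel|² = 164;  v_rel·d = (8)·(-20) + (10)·(-26) = -420
164·t² + 840·t + 932 = 0  ⇒  m = (-420)² − 164·932 = 23552
m = 23552 > 0,  v_rel·d = -420 < 0  ⇒  outside

inside=no margin=23552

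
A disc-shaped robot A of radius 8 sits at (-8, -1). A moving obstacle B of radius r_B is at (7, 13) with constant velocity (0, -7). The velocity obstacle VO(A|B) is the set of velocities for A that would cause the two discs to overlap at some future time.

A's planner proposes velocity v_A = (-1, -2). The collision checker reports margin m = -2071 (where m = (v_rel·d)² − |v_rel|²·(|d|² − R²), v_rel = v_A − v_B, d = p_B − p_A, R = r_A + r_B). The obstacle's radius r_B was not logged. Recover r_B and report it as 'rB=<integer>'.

m = -2071
d = (15, 14);  v_rel = (-1, 5),  |v_rel|² = 26
v_rel×d = (-1)·(14) − (5)·(15) = -89
since m = R²·26 − (-89)²:  R² = (7921 + -2071) / 26 = 225
R = √225 = 15  ⇒  r_B = 15 − 8 = 7

rB=7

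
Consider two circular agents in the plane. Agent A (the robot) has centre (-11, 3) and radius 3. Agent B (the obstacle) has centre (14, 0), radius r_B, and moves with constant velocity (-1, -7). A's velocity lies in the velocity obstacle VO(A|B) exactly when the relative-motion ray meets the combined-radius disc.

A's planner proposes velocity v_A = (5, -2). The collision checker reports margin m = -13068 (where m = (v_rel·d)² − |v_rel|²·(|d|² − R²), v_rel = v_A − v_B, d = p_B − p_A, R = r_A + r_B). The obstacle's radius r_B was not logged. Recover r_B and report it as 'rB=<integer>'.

m = -13068
d = (25, -3);  v_rel = (6, 5),  |v_rel|² = 61
v_rel×d = (6)·(-3) − (5)·(25) = -143
since m = R²·61 − (-143)²:  R² = (20449 + -13068) / 61 = 121
R = √121 = 11  ⇒  r_B = 11 − 3 = 8

rB=8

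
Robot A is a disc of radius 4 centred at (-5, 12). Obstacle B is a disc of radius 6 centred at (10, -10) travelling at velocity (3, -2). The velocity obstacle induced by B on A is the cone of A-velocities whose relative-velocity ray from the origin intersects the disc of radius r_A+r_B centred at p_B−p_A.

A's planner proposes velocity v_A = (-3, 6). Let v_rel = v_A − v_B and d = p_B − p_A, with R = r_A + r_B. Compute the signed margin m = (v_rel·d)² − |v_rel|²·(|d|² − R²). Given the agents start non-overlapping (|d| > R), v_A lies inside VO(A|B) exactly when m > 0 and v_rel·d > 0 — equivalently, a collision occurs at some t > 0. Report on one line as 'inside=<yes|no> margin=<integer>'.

d = (15, -22),  |d|² = 709;  R = 4+6 = 10,  c = 709−10² = 609
v_rel = (-6, 8),  |v_rel|² = 100;  v_rel·d = (-6)·(15) + (8)·(-22) = -266
100·t² + 532·t + 609 = 0  ⇒  m = (-266)² − 100·609 = 9856
m = 9856 > 0,  v_rel·d = -266 < 0  ⇒  outside

inside=no margin=9856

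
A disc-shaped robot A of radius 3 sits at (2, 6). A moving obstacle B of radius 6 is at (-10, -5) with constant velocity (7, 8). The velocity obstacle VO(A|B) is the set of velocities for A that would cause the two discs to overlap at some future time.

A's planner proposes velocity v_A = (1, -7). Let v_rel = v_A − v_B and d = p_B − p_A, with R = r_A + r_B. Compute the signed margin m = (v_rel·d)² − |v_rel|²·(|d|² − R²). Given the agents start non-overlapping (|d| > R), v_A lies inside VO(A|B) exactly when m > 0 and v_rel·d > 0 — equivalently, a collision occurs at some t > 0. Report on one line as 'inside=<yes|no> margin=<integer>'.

d = (-12, -11),  |d|² = 265;  R = 3+6 = 9,  c = 265−9² = 184
v_rel = (-6, -15),  |v_rel|² = 261;  v_rel·d = (-6)·(-12) + (-15)·(-11) = 237
261·t² − 474·t + 184 = 0  ⇒  m = 237² − 261·184 = 8145
m = 8145 > 0,  v_rel·d = 237 > 0  ⇒  inside

inside=yes margin=8145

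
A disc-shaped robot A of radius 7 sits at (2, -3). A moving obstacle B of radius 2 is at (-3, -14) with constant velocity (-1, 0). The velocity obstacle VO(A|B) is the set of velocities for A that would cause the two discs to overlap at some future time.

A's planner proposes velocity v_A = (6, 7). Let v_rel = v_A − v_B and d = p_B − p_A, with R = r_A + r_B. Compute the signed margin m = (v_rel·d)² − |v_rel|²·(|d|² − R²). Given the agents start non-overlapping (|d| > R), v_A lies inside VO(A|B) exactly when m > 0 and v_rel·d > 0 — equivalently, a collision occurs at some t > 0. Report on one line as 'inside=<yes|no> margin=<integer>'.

d = (-5, -11),  |d|² = 146;  R = 7+2 = 9,  c = 146−9² = 65
v_rel = (7, 7),  |v_rel|² = 98;  v_rel·d = (7)·(-5) + (7)·(-11) = -112
98·t² + 224·t + 65 = 0  ⇒  m = (-112)² − 98·65 = 6174
m = 6174 > 0,  v_rel·d = -112 < 0  ⇒  outside

inside=no margin=6174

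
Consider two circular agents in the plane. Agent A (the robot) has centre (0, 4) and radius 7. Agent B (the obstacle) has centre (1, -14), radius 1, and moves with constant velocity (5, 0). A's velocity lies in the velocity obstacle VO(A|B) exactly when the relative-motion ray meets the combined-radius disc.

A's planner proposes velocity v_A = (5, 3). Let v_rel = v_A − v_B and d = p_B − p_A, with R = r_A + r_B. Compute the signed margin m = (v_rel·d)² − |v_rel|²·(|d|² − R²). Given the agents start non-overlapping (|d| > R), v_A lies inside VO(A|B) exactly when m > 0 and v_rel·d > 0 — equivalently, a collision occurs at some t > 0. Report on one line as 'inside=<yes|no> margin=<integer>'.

d = (1, -18),  |d|² = 325;  R = 7+1 = 8,  c = 325−8² = 261
v_rel = (0, 3),  |v_rel|² = 9;  v_rel·d = (0)·(1) + (3)·(-18) = -54
9·t² + 108·t + 261 = 0  ⇒  m = (-54)² − 9·261 = 567
m = 567 > 0,  v_rel·d = -54 < 0  ⇒  outside

inside=no margin=567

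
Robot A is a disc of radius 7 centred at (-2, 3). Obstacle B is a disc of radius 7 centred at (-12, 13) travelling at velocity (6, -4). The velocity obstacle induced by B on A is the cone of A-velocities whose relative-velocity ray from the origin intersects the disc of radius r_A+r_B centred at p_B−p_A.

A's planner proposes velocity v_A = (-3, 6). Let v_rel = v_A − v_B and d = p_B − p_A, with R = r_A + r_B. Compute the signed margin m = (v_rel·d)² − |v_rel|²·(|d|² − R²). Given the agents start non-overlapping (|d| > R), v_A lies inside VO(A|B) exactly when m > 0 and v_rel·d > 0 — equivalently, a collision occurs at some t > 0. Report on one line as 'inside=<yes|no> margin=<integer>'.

d = (-10, 10),  |d|² = 200;  R = 7+7 = 14,  c = 200−14² = 4
v_rel = (-9, 10),  |v_rel|² = 181;  v_rel·d = (-9)·(-10) + (10)·(10) = 190
181·t² − 380·t + 4 = 0  ⇒  m = 190² − 181·4 = 35376
m = 35376 > 0,  v_rel·d = 190 > 0  ⇒  inside

inside=yes margin=35376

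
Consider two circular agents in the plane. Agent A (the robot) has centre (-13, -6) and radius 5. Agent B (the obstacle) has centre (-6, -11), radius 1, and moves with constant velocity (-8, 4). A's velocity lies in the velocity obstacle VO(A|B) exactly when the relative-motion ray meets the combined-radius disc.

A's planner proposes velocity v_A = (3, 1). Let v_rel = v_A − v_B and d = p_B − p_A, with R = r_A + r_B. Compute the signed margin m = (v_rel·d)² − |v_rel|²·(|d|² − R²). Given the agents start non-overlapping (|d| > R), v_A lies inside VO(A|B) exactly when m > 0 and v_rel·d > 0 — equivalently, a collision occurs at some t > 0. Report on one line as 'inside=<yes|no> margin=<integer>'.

d = (7, -5),  |d|² = 74;  R = 5+1 = 6,  c = 74−6² = 38
v_rel = (11, -3),  |v_rel|² = 130;  v_rel·d = (11)·(7) + (-3)·(-5) = 92
130·t² − 184·t + 38 = 0  ⇒  m = 92² − 130·38 = 3524
m = 3524 > 0,  v_rel·d = 92 > 0  ⇒  inside

inside=yes margin=3524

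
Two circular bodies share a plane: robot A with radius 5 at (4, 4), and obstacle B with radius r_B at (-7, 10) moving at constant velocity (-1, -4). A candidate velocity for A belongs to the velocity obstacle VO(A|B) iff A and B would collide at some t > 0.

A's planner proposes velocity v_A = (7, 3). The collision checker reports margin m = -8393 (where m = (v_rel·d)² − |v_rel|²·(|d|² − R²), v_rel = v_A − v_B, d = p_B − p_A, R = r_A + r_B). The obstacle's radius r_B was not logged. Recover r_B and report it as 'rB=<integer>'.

m = -8393
d = (-11, 6);  v_rel = (8, 7),  |v_rel|² = 113
v_rel×d = (8)·(6) − (7)·(-11) = 125
since m = R²·113 − 125²:  R² = (15625 + -8393) / 113 = 64
R = √64 = 8  ⇒  r_B = 8 − 5 = 3

rB=3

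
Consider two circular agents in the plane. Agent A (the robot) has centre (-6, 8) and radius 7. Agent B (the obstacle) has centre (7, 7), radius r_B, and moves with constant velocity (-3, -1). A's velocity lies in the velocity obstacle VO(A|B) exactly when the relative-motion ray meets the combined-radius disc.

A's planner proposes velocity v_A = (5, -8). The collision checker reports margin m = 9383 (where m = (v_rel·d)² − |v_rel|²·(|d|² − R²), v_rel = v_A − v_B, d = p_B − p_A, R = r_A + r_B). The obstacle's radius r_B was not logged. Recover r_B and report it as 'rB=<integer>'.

m = 9383
d = (13, -1);  v_rel = (8, -7),  |v_rel|² = 113
v_rel×d = (8)·(-1) − (-7)·(13) = 83
since m = R²·113 − 83²:  R² = (6889 + 9383) / 113 = 144
R = √144 = 12  ⇒  r_B = 12 − 7 = 5

rB=5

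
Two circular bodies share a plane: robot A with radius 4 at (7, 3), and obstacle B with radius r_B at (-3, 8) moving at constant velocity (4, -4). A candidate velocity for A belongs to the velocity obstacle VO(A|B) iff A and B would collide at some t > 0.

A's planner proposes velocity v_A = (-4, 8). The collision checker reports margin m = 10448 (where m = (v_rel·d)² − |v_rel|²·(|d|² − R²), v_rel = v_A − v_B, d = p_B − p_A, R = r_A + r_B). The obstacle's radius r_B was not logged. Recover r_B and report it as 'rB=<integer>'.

m = 10448
d = (-10, 5);  v_rel = (-8, 12),  |v_rel|² = 208
v_rel×d = (-8)·(5) − (12)·(-10) = 80
since m = R²·208 − 80²:  R² = (6400 + 10448) / 208 = 81
R = √81 = 9  ⇒  r_B = 9 − 4 = 5

rB=5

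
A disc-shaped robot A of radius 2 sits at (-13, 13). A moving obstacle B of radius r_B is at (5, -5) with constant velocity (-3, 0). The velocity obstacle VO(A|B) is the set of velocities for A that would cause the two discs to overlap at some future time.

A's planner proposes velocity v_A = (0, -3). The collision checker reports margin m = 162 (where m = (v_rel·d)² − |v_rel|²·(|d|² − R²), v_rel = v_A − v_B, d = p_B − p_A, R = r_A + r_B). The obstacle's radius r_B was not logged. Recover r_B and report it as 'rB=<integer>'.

m = 162
d = (18, -18);  v_rel = (3, -3),  |v_rel|² = 18
v_rel×d = (3)·(-18) − (-3)·(18) = 0
since m = R²·18 − 0²:  R² = (0 + 162) / 18 = 9
R = √9 = 3  ⇒  r_B = 3 − 2 = 1

rB=1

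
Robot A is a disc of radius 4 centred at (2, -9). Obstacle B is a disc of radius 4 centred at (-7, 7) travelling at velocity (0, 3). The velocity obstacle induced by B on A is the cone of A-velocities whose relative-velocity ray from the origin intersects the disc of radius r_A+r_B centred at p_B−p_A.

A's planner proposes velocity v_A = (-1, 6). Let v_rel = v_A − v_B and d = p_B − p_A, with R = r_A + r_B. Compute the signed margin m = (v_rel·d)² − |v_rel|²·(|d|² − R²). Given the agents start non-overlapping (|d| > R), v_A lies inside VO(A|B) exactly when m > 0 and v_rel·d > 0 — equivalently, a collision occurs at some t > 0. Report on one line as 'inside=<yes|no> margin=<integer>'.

d = (-9, 16),  |d|² = 337;  R = 4+4 = 8,  c = 337−8² = 273
v_rel = (-1, 3),  |v_rel|² = 10;  v_rel·d = (-1)·(-9) + (3)·(16) = 57
10·t² − 114·t + 273 = 0  ⇒  m = 57² − 10·273 = 519
m = 519 > 0,  v_rel·d = 57 > 0  ⇒  inside

inside=yes margin=519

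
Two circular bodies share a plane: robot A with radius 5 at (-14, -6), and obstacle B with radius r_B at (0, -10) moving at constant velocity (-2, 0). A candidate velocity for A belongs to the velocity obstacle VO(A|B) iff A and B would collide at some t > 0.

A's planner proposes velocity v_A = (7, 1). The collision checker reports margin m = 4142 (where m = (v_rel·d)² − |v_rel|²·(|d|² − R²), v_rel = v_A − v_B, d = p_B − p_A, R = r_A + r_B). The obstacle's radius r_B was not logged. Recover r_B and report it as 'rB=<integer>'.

m = 4142
d = (14, -4);  v_rel = (9, 1),  |v_rel|² = 82
v_rel×d = (9)·(-4) − (1)·(14) = -50
since m = R²·82 − (-50)²:  R² = (2500 + 4142) / 82 = 81
R = √81 = 9  ⇒  r_B = 9 − 5 = 4

rB=4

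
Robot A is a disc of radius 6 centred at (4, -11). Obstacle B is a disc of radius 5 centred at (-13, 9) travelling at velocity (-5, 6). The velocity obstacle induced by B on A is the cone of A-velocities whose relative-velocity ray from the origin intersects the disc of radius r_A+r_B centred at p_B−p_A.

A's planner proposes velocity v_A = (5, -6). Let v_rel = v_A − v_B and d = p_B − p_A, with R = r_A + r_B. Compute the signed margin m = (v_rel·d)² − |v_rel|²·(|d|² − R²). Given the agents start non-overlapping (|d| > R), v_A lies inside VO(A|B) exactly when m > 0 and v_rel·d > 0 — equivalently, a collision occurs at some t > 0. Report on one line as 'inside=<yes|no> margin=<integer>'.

d = (-17, 20),  |d|² = 689;  R = 6+5 = 11,  c = 689−11² = 568
v_rel = (10, -12),  |v_rel|² = 244;  v_rel·d = (10)·(-17) + (-12)·(20) = -410
244·t² + 820·t + 568 = 0  ⇒  m = (-410)² − 244·568 = 29508
m = 29508 > 0,  v_rel·d = -410 < 0  ⇒  outside

inside=no margin=29508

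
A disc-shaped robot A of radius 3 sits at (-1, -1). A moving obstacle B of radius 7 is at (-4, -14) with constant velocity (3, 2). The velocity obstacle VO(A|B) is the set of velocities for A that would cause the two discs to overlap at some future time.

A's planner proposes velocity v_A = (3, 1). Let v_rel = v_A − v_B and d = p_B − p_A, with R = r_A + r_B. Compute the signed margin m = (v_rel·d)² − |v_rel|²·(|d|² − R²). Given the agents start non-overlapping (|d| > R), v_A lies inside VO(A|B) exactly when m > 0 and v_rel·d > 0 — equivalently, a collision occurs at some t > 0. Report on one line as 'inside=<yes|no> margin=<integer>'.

d = (-3, -13),  |d|² = 178;  R = 3+7 = 10,  c = 178−10² = 78
v_rel = (0, -1),  |v_rel|² = 1;  v_rel·d = (0)·(-3) + (-1)·(-13) = 13
1·t² − 26·t + 78 = 0  ⇒  m = 13² − 1·78 = 91
m = 91 > 0,  v_rel·d = 13 > 0  ⇒  inside

inside=yes margin=91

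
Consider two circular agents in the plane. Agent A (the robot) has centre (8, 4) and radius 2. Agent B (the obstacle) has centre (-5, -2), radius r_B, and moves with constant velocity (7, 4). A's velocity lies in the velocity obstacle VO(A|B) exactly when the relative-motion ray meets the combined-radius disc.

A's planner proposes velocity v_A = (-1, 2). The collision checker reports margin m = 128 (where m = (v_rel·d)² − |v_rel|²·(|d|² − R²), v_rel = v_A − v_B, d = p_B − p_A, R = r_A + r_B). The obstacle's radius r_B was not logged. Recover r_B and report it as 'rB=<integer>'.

m = 128
d = (-13, -6);  v_rel = (-8, -2),  |v_rel|² = 68
v_rel×d = (-8)·(-6) − (-2)·(-13) = 22
since m = R²·68 − 22²:  R² = (484 + 128) / 68 = 9
R = √9 = 3  ⇒  r_B = 3 − 2 = 1

rB=1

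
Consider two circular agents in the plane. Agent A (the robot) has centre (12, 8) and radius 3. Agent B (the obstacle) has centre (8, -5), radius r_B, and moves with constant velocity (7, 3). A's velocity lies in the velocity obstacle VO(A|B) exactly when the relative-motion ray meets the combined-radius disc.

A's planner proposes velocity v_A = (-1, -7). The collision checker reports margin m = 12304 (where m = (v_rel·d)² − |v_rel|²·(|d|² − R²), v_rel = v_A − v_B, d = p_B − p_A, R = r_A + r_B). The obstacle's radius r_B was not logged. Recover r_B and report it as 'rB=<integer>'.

m = 12304
d = (-4, -13);  v_rel = (-8, -10),  |v_rel|² = 164
v_rel×d = (-8)·(-13) − (-10)·(-4) = 64
since m = R²·164 − 64²:  R² = (4096 + 12304) / 164 = 100
R = √100 = 10  ⇒  r_B = 10 − 3 = 7

rB=7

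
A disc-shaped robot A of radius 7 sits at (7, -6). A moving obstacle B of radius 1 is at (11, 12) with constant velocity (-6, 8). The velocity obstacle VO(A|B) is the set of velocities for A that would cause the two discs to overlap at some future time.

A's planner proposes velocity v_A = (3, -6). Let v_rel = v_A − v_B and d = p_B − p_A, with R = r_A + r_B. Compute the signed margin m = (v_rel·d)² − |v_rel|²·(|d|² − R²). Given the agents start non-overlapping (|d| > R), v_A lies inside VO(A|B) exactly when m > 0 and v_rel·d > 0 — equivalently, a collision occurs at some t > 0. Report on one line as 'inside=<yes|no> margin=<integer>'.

d = (4, 18),  |d|² = 340;  R = 7+1 = 8,  c = 340−8² = 276
v_rel = (9, -14),  |v_rel|² = 277;  v_rel·d = (9)·(4) + (-14)·(18) = -216
277·t² + 432·t + 276 = 0  ⇒  m = (-216)² − 277·276 = -29796
m = -29796 < 0,  v_rel·d = -216 < 0  ⇒  outside

inside=no margin=-29796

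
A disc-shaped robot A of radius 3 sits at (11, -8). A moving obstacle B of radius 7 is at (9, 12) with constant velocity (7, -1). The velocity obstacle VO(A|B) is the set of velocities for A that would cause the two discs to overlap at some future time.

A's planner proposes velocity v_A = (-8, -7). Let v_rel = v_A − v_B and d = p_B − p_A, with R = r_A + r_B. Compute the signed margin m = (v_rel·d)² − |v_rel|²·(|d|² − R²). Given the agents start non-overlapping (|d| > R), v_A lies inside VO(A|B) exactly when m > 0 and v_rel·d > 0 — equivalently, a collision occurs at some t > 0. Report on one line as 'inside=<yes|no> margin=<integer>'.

d = (-2, 20),  |d|² = 404;  R = 3+7 = 10,  c = 404−10² = 304
v_rel = (-15, -6),  |v_rel|² = 261;  v_rel·d = (-15)·(-2) + (-6)·(20) = -90
261·t² + 180·t + 304 = 0  ⇒  m = (-90)² − 261·304 = -71244
m = -71244 < 0,  v_rel·d = -90 < 0  ⇒  outside

inside=no margin=-71244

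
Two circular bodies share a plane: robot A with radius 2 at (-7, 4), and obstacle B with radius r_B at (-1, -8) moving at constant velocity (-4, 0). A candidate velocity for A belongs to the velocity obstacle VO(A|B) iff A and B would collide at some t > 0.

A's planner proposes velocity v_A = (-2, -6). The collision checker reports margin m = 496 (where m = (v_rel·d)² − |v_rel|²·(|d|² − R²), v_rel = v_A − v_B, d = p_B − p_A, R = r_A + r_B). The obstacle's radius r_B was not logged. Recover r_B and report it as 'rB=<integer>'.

m = 496
d = (6, -12);  v_rel = (2, -6),  |v_rel|² = 40
v_rel×d = (2)·(-12) − (-6)·(6) = 12
since m = R²·40 − 12²:  R² = (144 + 496) / 40 = 16
R = √16 = 4  ⇒  r_B = 4 − 2 = 2

rB=2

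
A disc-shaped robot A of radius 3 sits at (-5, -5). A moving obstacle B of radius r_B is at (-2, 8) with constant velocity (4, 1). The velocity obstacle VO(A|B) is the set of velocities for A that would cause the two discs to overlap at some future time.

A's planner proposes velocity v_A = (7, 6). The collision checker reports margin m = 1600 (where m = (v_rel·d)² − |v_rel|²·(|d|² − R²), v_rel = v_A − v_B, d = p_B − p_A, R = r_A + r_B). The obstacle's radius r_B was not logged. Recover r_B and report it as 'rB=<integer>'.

m = 1600
d = (3, 13);  v_rel = (3, 5),  |v_rel|² = 34
v_rel×d = (3)·(13) − (5)·(3) = 24
since m = R²·34 − 24²:  R² = (576 + 1600) / 34 = 64
R = √64 = 8  ⇒  r_B = 8 − 3 = 5

rB=5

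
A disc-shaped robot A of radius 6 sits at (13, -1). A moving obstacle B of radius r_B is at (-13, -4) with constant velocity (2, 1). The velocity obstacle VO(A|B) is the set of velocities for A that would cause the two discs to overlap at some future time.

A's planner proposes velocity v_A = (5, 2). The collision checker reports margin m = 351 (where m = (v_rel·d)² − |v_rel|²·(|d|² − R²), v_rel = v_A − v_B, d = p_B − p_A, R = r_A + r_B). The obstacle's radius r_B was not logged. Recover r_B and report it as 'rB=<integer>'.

m = 351
d = (-26, -3);  v_rel = (3, 1),  |v_rel|² = 10
v_rel×d = (3)·(-3) − (1)·(-26) = 17
since m = R²·10 − 17²:  R² = (289 + 351) / 10 = 64
R = √64 = 8  ⇒  r_B = 8 − 6 = 2

rB=2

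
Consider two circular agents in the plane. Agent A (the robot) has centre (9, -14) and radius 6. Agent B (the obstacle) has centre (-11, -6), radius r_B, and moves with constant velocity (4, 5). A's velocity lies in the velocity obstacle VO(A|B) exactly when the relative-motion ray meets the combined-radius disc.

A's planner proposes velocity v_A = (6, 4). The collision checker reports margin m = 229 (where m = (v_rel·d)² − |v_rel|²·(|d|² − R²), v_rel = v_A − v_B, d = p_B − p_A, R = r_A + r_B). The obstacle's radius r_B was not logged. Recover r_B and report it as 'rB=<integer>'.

m = 229
d = (-20, 8);  v_rel = (2, -1),  |v_rel|² = 5
v_rel×d = (2)·(8) − (-1)·(-20) = -4
since m = R²·5 − (-4)²:  R² = (16 + 229) / 5 = 49
R = √49 = 7  ⇒  r_B = 7 − 6 = 1

rB=1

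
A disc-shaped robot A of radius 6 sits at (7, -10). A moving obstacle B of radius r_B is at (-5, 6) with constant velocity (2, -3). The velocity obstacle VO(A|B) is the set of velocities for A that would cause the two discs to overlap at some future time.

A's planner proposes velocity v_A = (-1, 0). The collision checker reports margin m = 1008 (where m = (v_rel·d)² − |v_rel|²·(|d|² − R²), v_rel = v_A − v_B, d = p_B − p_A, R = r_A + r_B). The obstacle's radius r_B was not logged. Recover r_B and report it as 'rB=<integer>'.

m = 1008
d = (-12, 16);  v_rel = (-3, 3),  |v_rel|² = 18
v_rel×d = (-3)·(16) − (3)·(-12) = -12
since m = R²·18 − (-12)²:  R² = (144 + 1008) / 18 = 64
R = √64 = 8  ⇒  r_B = 8 − 6 = 2

rB=2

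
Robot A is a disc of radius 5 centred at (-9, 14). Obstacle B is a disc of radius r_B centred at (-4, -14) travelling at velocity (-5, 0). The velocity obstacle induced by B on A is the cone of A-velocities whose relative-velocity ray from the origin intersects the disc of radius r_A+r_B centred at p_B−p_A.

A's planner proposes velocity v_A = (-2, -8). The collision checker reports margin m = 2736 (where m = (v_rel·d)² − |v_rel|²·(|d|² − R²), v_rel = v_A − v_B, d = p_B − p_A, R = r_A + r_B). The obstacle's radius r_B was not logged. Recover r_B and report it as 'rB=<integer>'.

m = 2736
d = (5, -28);  v_rel = (3, -8),  |v_rel|² = 73
v_rel×d = (3)·(-28) − (-8)·(5) = -44
since m = R²·73 − (-44)²:  R² = (1936 + 2736) / 73 = 64
R = √64 = 8  ⇒  r_B = 8 − 5 = 3

rB=3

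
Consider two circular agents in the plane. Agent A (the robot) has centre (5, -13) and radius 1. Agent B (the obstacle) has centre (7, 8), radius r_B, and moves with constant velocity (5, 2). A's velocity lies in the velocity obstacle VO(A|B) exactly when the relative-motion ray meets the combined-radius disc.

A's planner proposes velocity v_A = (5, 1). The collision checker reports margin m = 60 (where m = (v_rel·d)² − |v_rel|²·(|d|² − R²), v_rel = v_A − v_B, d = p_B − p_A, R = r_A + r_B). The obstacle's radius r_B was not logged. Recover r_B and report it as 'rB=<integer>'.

m = 60
d = (2, 21);  v_rel = (0, -1),  |v_rel|² = 1
v_rel×d = (0)·(21) − (-1)·(2) = 2
since m = R²·1 − 2²:  R² = (4 + 60) / 1 = 64
R = √64 = 8  ⇒  r_B = 8 − 1 = 7

rB=7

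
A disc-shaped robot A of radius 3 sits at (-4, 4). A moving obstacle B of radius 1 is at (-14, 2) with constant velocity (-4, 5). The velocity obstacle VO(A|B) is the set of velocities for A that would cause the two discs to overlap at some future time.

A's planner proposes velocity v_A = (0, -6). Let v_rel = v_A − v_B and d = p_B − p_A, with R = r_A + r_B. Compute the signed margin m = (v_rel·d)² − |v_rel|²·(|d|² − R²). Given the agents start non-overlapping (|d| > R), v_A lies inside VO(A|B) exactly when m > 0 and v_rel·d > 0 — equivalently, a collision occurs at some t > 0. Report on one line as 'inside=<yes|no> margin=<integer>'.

d = (-10, -2),  |d|² = 104;  R = 3+1 = 4,  c = 104−4² = 88
v_rel = (4, -11),  |v_rel|² = 137;  v_rel·d = (4)·(-10) + (-11)·(-2) = -18
137·t² + 36·t + 88 = 0  ⇒  m = (-18)² − 137·88 = -11732
m = -11732 < 0,  v_rel·d = -18 < 0  ⇒  outside

inside=no margin=-11732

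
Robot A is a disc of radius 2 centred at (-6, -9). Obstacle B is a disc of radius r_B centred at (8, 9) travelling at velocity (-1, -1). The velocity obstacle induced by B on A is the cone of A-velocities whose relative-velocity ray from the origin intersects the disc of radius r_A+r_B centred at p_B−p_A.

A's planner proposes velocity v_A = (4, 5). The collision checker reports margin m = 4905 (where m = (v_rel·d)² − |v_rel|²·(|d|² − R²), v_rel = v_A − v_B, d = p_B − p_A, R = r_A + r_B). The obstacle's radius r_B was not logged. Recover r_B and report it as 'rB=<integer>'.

m = 4905
d = (14, 18);  v_rel = (5, 6),  |v_rel|² = 61
v_rel×d = (5)·(18) − (6)·(14) = 6
since m = R²·61 − 6²:  R² = (36 + 4905) / 61 = 81
R = √81 = 9  ⇒  r_B = 9 − 2 = 7

rB=7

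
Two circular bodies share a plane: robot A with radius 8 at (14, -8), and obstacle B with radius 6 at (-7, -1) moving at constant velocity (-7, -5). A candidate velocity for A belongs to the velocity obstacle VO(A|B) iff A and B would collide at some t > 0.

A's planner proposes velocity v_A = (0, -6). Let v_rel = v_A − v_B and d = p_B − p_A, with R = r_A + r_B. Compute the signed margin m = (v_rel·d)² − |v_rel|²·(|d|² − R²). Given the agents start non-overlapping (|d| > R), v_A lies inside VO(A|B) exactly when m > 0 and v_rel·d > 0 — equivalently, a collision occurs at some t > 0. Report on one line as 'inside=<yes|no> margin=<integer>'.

d = (-21, 7),  |d|² = 490;  R = 8+6 = 14,  c = 490−14² = 294
v_rel = (7, -1),  |v_rel|² = 50;  v_rel·d = (7)·(-21) + (-1)·(7) = -154
50·t² + 308·t + 294 = 0  ⇒  m = (-154)² − 50·294 = 9016
m = 9016 > 0,  v_rel·d = -154 < 0  ⇒  outside

inside=no margin=9016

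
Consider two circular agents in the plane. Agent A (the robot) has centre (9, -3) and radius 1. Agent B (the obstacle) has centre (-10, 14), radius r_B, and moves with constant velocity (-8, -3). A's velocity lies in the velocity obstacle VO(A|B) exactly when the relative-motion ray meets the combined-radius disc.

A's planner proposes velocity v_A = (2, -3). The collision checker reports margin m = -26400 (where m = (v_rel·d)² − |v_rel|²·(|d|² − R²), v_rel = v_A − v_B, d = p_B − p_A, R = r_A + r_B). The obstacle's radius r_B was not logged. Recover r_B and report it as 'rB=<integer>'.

m = -26400
d = (-19, 17);  v_rel = (10, 0),  |v_rel|² = 100
v_rel×d = (10)·(17) − (0)·(-19) = 170
since m = R²·100 − 170²:  R² = (28900 + -26400) / 100 = 25
R = √25 = 5  ⇒  r_B = 5 − 1 = 4

rB=4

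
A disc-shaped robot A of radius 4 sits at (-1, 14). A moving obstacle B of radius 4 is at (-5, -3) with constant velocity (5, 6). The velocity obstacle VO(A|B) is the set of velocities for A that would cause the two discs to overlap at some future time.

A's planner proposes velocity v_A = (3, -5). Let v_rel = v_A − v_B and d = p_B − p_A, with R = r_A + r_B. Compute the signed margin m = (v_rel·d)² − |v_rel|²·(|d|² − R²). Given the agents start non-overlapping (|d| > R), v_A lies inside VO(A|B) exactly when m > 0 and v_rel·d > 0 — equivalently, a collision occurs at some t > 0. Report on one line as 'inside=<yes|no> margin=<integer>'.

d = (-4, -17),  |d|² = 305;  R = 4+4 = 8,  c = 305−8² = 241
v_rel = (-2, -11),  |v_rel|² = 125;  v_rel·d = (-2)·(-4) + (-11)·(-17) = 195
125·t² − 390·t + 241 = 0  ⇒  m = 195² − 125·241 = 7900
m = 7900 > 0,  v_rel·d = 195 > 0  ⇒  inside

inside=yes margin=7900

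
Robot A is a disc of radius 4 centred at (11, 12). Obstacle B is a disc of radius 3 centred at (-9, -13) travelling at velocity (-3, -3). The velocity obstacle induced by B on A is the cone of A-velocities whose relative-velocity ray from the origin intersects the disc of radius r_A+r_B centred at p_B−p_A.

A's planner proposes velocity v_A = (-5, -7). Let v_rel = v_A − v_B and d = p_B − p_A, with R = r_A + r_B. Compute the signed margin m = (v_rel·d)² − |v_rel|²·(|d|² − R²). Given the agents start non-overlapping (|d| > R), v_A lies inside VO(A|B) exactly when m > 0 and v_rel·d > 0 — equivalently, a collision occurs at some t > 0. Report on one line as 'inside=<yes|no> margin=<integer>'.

d = (-20, -25),  |d|² = 1025;  R = 4+3 = 7,  c = 1025−7² = 976
v_rel = (-2, -4),  |v_rel|² = 20;  v_rel·d = (-2)·(-20) + (-4)·(-25) = 140
20·t² − 280·t + 976 = 0  ⇒  m = 140² − 20·976 = 80
m = 80 > 0,  v_rel·d = 140 > 0  ⇒  inside

inside=yes margin=80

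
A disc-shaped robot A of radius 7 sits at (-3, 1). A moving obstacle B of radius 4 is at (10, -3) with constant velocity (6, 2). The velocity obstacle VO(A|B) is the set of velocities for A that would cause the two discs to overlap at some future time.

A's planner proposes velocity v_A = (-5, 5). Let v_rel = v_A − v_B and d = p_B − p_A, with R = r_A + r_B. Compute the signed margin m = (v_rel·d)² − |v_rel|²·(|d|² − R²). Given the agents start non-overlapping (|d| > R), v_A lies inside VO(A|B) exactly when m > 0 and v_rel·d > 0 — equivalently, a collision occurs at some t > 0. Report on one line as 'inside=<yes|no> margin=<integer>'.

d = (13, -4),  |d|² = 185;  R = 7+4 = 11,  c = 185−11² = 64
v_rel = (-11, 3),  |v_rel|² = 130;  v_rel·d = (-11)·(13) + (3)·(-4) = -155
130·t² + 310·t + 64 = 0  ⇒  m = (-155)² − 130·64 = 15705
m = 15705 > 0,  v_rel·d = -155 < 0  ⇒  outside

inside=no margin=15705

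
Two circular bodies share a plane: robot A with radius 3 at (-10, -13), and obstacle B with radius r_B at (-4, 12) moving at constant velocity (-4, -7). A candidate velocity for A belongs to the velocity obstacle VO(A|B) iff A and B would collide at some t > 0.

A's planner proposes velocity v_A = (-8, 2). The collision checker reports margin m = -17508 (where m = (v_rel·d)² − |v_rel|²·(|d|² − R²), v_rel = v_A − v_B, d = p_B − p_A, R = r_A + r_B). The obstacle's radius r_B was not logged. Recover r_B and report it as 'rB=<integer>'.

m = -17508
d = (6, 25);  v_rel = (-4, 9),  |v_rel|² = 97
v_rel×d = (-4)·(25) − (9)·(6) = -154
since m = R²·97 − (-154)²:  R² = (23716 + -17508) / 97 = 64
R = √64 = 8  ⇒  r_B = 8 − 3 = 5

rB=5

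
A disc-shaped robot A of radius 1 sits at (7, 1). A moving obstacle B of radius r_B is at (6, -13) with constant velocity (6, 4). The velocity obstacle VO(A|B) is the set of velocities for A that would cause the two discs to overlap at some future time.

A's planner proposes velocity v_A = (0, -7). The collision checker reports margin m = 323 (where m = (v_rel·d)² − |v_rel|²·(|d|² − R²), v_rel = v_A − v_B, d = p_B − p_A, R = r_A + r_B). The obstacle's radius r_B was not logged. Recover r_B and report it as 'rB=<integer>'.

m = 323
d = (-1, -14);  v_rel = (-6, -11),  |v_rel|² = 157
v_rel×d = (-6)·(-14) − (-11)·(-1) = 73
since m = R²·157 − 73²:  R² = (5329 + 323) / 157 = 36
R = √36 = 6  ⇒  r_B = 6 − 1 = 5

rB=5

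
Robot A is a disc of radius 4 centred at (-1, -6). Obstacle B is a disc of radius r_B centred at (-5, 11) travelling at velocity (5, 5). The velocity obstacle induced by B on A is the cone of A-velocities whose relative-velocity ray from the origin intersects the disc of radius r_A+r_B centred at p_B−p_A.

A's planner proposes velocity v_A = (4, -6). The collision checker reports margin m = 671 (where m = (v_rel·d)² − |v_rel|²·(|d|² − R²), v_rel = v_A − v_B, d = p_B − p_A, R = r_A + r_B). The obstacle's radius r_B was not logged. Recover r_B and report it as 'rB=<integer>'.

m = 671
d = (-4, 17);  v_rel = (-1, -11),  |v_rel|² = 122
v_rel×d = (-1)·(17) − (-11)·(-4) = -61
since m = R²·122 − (-61)²:  R² = (3721 + 671) / 122 = 36
R = √36 = 6  ⇒  r_B = 6 − 4 = 2

rB=2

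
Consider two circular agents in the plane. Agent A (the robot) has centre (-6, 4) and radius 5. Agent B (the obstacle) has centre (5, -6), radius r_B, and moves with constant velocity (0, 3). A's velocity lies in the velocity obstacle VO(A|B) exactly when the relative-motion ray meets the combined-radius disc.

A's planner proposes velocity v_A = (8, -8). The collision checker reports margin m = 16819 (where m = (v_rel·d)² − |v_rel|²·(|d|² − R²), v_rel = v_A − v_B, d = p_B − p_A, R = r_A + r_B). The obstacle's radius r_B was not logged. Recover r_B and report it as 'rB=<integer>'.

m = 16819
d = (11, -10);  v_rel = (8, -11),  |v_rel|² = 185
v_rel×d = (8)·(-10) − (-11)·(11) = 41
since m = R²·185 − 41²:  R² = (1681 + 16819) / 185 = 100
R = √100 = 10  ⇒  r_B = 10 − 5 = 5

rB=5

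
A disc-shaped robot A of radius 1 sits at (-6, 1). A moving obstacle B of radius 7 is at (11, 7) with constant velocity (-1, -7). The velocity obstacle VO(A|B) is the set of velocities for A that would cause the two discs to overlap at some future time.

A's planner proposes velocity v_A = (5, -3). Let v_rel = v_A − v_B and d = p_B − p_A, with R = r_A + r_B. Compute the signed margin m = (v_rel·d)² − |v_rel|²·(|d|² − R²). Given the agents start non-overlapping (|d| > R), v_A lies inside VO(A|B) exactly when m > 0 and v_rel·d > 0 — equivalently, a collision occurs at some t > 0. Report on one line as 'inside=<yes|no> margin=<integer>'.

d = (17, 6),  |d|² = 325;  R = 1+7 = 8,  c = 325−8² = 261
v_rel = (6, 4),  |v_rel|² = 52;  v_rel·d = (6)·(17) + (4)·(6) = 126
52·t² − 252·t + 261 = 0  ⇒  m = 126² − 52·261 = 2304
m = 2304 > 0,  v_rel·d = 126 > 0  ⇒  inside

inside=yes margin=2304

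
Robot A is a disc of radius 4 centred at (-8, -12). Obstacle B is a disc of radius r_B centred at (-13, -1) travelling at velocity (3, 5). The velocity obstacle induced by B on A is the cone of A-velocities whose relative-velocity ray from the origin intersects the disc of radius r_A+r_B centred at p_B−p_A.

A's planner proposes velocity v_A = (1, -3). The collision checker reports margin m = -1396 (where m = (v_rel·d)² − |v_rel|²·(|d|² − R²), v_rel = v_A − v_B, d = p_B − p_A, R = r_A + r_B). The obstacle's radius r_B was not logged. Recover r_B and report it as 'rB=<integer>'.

m = -1396
d = (-5, 11);  v_rel = (-2, -8),  |v_rel|² = 68
v_rel×d = (-2)·(11) − (-8)·(-5) = -62
since m = R²·68 − (-62)²:  R² = (3844 + -1396) / 68 = 36
R = √36 = 6  ⇒  r_B = 6 − 4 = 2

rB=2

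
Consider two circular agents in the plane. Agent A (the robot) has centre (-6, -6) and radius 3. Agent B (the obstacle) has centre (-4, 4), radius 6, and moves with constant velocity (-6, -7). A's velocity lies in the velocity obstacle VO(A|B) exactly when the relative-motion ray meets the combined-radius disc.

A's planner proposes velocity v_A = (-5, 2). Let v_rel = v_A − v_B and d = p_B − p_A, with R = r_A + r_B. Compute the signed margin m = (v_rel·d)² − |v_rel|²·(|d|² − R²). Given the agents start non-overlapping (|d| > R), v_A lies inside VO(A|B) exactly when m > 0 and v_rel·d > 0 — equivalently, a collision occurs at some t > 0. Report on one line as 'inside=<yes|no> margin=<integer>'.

d = (2, 10),  |d|² = 104;  R = 3+6 = 9,  c = 104−9² = 23
v_rel = (1, 9),  |v_rel|² = 82;  v_rel·d = (1)·(2) + (9)·(10) = 92
82·t² − 184·t + 23 = 0  ⇒  m = 92² − 82·23 = 6578
m = 6578 > 0,  v_rel·d = 92 > 0  ⇒  inside

inside=yes margin=6578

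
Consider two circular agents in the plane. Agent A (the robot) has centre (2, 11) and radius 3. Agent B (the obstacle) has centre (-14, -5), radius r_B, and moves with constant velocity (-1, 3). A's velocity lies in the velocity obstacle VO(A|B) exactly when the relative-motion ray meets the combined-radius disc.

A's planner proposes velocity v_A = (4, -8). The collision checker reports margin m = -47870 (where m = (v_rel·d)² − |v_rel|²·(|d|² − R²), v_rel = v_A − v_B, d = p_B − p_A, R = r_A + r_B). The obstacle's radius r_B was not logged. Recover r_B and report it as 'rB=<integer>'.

m = -47870
d = (-16, -16);  v_rel = (5, -11),  |v_rel|² = 146
v_rel×d = (5)·(-16) − (-11)·(-16) = -256
since m = R²·146 − (-256)²:  R² = (65536 + -47870) / 146 = 121
R = √121 = 11  ⇒  r_B = 11 − 3 = 8

rB=8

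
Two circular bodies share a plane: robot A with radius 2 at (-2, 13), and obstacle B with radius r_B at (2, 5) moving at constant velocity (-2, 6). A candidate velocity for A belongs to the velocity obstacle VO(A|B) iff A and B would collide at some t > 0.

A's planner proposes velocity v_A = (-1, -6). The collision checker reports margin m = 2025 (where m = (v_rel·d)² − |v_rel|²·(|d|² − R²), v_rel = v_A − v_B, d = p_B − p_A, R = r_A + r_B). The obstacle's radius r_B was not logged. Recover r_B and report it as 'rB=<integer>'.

m = 2025
d = (4, -8);  v_rel = (1, -12),  |v_rel|² = 145
v_rel×d = (1)·(-8) − (-12)·(4) = 40
since m = R²·145 − 40²:  R² = (1600 + 2025) / 145 = 25
R = √25 = 5  ⇒  r_B = 5 − 2 = 3

rB=3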